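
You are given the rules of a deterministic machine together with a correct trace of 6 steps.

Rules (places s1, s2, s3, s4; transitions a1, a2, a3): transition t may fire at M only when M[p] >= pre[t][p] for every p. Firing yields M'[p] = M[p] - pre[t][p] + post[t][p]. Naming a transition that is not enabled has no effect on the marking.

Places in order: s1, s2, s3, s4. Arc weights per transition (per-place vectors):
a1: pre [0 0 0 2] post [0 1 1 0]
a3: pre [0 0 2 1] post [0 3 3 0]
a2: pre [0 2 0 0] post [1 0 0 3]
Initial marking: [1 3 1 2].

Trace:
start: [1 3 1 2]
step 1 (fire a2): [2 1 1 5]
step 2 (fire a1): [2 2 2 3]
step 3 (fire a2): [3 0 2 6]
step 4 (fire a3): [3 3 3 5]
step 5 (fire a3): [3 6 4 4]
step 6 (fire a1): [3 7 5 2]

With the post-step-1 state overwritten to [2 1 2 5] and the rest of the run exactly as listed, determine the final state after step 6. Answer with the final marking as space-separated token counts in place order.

state after step 1 := [2 1 2 5]
step 2 (fire a1): [2 2 3 3]
step 3 (fire a2): [3 0 3 6]
step 4 (fire a3): [3 3 4 5]
step 5 (fire a3): [3 6 5 4]
step 6 (fire a1): [3 7 6 2]

3 7 6 2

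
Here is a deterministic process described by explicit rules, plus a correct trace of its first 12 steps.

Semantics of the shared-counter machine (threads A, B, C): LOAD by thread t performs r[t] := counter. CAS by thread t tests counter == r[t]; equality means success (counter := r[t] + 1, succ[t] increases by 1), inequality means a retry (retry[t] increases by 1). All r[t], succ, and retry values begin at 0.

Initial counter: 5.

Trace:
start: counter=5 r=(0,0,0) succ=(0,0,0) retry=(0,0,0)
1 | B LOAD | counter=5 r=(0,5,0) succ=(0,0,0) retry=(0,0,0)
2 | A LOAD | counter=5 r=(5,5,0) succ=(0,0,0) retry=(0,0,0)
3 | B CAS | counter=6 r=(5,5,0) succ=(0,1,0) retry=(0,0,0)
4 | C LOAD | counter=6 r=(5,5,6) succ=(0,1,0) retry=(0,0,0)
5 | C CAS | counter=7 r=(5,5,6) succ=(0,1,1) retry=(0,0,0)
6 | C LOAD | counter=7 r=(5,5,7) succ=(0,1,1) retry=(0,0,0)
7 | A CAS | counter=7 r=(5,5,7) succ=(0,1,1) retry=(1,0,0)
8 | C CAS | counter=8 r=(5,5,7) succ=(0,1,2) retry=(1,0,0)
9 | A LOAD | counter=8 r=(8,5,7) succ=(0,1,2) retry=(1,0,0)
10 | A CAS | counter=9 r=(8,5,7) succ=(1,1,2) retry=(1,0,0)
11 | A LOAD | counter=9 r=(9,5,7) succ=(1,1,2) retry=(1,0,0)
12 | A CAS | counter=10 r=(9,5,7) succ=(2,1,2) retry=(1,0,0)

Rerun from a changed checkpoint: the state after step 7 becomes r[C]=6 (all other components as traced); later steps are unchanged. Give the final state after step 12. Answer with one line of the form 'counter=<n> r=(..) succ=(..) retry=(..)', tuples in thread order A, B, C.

counter=9 r=(8,5,6) succ=(2,1,1) retry=(1,0,1)

state after step 7 := counter=7 r=(5,5,6) succ=(0,1,1) retry=(1,0,0)
8 | C CAS | counter=7 r=(5,5,6) succ=(0,1,1) retry=(1,0,1)
9 | A LOAD | counter=7 r=(7,5,6) succ=(0,1,1) retry=(1,0,1)
10 | A CAS | counter=8 r=(7,5,6) succ=(1,1,1) retry=(1,0,1)
11 | A LOAD | counter=8 r=(8,5,6) succ=(1,1,1) retry=(1,0,1)
12 | A CAS | counter=9 r=(8,5,6) succ=(2,1,1) retry=(1,0,1)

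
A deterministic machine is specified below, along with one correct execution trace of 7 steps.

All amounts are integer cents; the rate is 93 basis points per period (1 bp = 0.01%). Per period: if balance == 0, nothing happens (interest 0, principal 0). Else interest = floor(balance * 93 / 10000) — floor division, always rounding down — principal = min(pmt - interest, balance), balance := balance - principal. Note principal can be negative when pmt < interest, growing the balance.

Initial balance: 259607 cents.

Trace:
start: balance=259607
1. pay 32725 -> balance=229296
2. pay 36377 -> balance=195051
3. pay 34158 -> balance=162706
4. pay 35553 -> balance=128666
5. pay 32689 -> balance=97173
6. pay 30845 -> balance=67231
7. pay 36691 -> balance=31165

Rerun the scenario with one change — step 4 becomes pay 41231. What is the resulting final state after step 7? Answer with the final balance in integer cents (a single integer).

25327

(re-executing from step 4 with the substitution; state before step 4: balance=162706)
4. pay 41231 -> balance=122988
5. pay 32689 -> balance=91442
6. pay 30845 -> balance=61447
7. pay 36691 -> balance=25327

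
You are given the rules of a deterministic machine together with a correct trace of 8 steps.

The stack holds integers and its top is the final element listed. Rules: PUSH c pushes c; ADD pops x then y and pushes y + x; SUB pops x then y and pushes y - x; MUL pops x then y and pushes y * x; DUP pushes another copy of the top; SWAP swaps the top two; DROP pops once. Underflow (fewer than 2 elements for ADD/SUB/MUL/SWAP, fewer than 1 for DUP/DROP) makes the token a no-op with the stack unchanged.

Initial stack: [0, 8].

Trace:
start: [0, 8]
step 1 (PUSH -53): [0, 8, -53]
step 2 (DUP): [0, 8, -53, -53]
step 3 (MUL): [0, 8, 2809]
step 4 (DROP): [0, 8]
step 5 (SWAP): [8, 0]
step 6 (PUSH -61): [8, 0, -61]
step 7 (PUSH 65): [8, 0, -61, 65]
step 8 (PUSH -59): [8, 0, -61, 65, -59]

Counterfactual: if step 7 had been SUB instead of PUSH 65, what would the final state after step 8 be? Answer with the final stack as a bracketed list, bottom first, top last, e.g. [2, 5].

[8, 61, -59]

(re-executing from step 7 with the substitution; state before step 7: [8, 0, -61])
step 7 (SUB): [8, 61]
step 8 (PUSH -59): [8, 61, -59]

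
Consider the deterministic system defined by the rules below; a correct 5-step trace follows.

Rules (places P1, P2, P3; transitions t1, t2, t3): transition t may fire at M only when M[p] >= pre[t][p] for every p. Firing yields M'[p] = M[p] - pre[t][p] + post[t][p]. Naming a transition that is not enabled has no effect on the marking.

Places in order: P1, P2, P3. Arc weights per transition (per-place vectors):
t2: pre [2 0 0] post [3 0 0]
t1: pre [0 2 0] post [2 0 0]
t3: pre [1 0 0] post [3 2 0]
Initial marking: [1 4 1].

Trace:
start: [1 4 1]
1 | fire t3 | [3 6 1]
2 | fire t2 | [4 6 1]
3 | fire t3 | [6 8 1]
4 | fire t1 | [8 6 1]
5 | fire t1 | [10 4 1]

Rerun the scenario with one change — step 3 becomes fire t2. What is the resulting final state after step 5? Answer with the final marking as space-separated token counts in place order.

(re-executing from step 3 with the substitution; state before step 3: [4 6 1])
3 | fire t2 | [5 6 1]
4 | fire t1 | [7 4 1]
5 | fire t1 | [9 2 1]

9 2 1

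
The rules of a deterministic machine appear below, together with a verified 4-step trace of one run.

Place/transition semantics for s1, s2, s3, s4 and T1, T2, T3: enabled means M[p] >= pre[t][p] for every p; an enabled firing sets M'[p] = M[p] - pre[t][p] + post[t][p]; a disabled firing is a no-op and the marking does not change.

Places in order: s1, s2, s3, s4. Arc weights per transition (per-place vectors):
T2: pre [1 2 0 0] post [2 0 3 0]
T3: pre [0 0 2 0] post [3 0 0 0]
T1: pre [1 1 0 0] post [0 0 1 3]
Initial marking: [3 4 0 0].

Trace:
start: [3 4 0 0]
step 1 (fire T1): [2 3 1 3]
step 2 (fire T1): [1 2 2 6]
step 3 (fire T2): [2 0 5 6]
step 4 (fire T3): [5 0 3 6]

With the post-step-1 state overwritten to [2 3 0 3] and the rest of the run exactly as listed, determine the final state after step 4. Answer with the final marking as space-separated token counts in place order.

5 0 2 6

state after step 1 := [2 3 0 3]
step 2 (fire T1): [1 2 1 6]
step 3 (fire T2): [2 0 4 6]
step 4 (fire T3): [5 0 2 6]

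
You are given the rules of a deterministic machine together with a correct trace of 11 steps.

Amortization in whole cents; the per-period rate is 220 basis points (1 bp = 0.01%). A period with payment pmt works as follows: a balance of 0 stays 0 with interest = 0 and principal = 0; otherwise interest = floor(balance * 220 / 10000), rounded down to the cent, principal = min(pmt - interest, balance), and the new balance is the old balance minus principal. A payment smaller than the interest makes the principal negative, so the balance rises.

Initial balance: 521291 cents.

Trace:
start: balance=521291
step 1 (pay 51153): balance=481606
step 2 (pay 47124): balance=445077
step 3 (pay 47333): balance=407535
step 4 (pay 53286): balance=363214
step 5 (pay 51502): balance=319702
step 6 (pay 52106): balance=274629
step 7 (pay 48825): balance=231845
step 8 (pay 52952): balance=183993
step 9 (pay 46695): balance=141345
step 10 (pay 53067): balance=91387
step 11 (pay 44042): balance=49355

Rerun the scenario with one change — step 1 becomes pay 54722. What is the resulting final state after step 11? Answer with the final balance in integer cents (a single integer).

44920

(re-executing from step 1 with the substitution; state before step 1: balance=521291)
step 1 (pay 54722): balance=478037
step 2 (pay 47124): balance=441429
step 3 (pay 47333): balance=403807
step 4 (pay 53286): balance=359404
step 5 (pay 51502): balance=315808
step 6 (pay 52106): balance=270649
step 7 (pay 48825): balance=227778
step 8 (pay 52952): balance=179837
step 9 (pay 46695): balance=137098
step 10 (pay 53067): balance=87047
step 11 (pay 44042): balance=44920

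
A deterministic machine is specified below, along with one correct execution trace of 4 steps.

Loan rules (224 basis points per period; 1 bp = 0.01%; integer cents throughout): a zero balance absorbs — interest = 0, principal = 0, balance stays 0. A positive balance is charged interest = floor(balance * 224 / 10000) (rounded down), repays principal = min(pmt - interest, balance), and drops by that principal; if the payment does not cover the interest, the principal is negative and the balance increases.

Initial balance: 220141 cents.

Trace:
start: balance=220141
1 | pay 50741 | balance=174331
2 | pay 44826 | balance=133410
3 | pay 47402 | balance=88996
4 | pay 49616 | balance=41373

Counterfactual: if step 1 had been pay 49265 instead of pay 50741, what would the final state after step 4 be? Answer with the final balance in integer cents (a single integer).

42951

(re-executing from step 1 with the substitution; state before step 1: balance=220141)
1 | pay 49265 | balance=175807
2 | pay 44826 | balance=134919
3 | pay 47402 | balance=90539
4 | pay 49616 | balance=42951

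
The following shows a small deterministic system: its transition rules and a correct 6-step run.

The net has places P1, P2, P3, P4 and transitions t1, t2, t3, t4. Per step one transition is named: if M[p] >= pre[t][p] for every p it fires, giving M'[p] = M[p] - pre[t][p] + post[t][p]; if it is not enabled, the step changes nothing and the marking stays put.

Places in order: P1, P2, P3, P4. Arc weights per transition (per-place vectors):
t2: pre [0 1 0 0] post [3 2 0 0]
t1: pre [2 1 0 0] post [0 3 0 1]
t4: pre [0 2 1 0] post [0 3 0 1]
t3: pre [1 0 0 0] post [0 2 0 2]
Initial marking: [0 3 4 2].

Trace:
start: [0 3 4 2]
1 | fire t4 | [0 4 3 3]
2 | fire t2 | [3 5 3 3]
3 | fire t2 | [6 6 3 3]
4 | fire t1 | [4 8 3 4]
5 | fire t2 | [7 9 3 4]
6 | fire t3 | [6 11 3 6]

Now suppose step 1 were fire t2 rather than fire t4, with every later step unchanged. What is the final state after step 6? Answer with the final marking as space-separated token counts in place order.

9 11 4 5

(re-executing from step 1 with the substitution; state before step 1: [0 3 4 2])
1 | fire t2 | [3 4 4 2]
2 | fire t2 | [6 5 4 2]
3 | fire t2 | [9 6 4 2]
4 | fire t1 | [7 8 4 3]
5 | fire t2 | [10 9 4 3]
6 | fire t3 | [9 11 4 5]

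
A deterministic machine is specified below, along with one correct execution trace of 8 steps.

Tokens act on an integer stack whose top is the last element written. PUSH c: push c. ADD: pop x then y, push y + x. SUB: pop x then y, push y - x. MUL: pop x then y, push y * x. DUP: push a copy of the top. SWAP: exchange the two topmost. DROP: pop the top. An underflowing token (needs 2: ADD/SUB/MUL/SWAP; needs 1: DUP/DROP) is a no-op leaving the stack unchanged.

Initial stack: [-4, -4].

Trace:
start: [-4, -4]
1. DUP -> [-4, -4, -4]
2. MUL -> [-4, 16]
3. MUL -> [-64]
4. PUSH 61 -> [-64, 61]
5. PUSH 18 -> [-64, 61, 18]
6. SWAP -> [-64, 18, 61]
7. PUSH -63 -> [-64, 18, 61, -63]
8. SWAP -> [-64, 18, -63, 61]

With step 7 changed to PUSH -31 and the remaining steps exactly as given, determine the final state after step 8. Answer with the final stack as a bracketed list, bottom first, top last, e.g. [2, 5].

[-64, 18, -31, 61]

(re-executing from step 7 with the substitution; state before step 7: [-64, 18, 61])
7. PUSH -31 -> [-64, 18, 61, -31]
8. SWAP -> [-64, 18, -31, 61]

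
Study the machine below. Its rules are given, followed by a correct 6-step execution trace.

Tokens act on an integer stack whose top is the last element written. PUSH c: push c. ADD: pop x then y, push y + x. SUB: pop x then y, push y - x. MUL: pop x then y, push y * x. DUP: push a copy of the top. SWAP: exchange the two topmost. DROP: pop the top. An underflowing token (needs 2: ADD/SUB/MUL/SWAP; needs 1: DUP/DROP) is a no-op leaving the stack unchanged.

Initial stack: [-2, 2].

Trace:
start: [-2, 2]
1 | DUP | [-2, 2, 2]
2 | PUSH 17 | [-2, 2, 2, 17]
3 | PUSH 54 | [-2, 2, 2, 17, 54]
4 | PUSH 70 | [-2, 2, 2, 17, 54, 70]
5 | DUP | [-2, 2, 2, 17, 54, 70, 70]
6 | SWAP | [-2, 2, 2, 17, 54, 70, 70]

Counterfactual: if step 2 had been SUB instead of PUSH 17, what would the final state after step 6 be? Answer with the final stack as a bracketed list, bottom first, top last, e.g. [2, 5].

(re-executing from step 2 with the substitution; state before step 2: [-2, 2, 2])
2 | SUB | [-2, 0]
3 | PUSH 54 | [-2, 0, 54]
4 | PUSH 70 | [-2, 0, 54, 70]
5 | DUP | [-2, 0, 54, 70, 70]
6 | SWAP | [-2, 0, 54, 70, 70]

[-2, 0, 54, 70, 70]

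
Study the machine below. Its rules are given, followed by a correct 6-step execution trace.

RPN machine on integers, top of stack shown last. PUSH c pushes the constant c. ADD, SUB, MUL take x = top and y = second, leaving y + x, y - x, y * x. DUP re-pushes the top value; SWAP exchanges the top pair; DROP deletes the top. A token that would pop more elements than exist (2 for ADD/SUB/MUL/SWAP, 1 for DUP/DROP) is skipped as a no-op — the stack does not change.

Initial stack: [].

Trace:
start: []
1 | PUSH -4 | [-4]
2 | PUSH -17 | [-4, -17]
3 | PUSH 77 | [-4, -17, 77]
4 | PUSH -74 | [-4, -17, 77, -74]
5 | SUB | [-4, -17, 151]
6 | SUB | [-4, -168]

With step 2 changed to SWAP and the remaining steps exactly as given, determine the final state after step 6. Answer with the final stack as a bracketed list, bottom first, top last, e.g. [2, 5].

[-155]

(re-executing from step 2 with the substitution; state before step 2: [-4])
2 | SWAP | [-4]
3 | PUSH 77 | [-4, 77]
4 | PUSH -74 | [-4, 77, -74]
5 | SUB | [-4, 151]
6 | SUB | [-155]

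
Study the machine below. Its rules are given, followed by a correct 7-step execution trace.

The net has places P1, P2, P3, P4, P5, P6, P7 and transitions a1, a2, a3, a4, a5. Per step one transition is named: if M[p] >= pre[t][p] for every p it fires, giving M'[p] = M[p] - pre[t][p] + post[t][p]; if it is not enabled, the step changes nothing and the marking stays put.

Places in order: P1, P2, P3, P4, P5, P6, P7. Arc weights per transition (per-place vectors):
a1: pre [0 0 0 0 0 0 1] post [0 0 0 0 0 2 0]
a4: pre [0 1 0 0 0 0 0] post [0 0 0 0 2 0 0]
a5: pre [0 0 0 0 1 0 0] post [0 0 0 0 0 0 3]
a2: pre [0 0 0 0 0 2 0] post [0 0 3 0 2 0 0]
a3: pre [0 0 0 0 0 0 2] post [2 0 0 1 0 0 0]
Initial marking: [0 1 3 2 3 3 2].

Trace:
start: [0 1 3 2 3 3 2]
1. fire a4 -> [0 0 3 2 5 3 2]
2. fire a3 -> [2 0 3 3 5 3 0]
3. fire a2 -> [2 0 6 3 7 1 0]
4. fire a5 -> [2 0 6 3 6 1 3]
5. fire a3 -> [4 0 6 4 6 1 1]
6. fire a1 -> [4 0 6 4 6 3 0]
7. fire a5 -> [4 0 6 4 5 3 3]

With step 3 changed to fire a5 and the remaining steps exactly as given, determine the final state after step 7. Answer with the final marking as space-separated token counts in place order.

4 0 3 4 2 5 6

(re-executing from step 3 with the substitution; state before step 3: [2 0 3 3 5 3 0])
3. fire a5 -> [2 0 3 3 4 3 3]
4. fire a5 -> [2 0 3 3 3 3 6]
5. fire a3 -> [4 0 3 4 3 3 4]
6. fire a1 -> [4 0 3 4 3 5 3]
7. fire a5 -> [4 0 3 4 2 5 6]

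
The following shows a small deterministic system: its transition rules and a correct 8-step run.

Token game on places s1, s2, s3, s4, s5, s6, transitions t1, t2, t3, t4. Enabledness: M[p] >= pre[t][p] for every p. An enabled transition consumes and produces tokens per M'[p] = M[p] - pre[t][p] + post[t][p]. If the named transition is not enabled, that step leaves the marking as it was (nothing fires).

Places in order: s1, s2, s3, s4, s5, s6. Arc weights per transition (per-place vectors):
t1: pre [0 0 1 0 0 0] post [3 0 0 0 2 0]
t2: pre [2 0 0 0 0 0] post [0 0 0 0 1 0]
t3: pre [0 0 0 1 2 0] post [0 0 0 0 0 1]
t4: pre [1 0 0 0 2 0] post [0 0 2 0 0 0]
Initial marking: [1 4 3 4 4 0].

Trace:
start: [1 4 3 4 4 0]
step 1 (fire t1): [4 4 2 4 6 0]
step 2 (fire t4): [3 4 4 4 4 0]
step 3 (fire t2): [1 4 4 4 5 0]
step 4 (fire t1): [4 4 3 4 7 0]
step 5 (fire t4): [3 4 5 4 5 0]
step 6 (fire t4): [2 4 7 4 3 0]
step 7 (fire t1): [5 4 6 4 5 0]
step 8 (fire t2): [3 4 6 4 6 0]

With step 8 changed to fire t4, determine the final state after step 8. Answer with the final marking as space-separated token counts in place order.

4 4 8 4 3 0

(re-executing from step 8 with the substitution; state before step 8: [5 4 6 4 5 0])
step 8 (fire t4): [4 4 8 4 3 0]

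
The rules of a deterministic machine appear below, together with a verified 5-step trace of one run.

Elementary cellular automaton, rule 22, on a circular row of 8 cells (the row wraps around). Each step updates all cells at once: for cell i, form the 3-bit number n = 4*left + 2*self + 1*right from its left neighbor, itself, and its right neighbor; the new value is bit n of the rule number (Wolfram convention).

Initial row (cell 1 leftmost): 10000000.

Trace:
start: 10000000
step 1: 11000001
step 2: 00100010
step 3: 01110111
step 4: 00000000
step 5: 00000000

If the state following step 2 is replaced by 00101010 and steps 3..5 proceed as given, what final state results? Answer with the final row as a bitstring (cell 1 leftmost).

state after step 2 := 00101010
step 3: 01101011
step 4: 00001000
step 5: 00011100

00011100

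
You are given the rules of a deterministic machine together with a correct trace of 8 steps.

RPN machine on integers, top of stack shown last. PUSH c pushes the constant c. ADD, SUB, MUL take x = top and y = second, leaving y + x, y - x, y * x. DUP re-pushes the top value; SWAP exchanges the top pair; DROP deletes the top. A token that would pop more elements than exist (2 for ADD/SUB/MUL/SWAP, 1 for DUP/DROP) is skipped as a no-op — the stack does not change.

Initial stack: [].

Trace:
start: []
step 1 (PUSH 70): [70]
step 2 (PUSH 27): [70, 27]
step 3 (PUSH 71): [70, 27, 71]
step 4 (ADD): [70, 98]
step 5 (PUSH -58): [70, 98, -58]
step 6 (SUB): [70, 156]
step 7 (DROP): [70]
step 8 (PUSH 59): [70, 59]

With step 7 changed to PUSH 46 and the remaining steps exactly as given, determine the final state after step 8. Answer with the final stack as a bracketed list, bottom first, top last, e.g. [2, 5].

(re-executing from step 7 with the substitution; state before step 7: [70, 156])
step 7 (PUSH 46): [70, 156, 46]
step 8 (PUSH 59): [70, 156, 46, 59]

[70, 156, 46, 59]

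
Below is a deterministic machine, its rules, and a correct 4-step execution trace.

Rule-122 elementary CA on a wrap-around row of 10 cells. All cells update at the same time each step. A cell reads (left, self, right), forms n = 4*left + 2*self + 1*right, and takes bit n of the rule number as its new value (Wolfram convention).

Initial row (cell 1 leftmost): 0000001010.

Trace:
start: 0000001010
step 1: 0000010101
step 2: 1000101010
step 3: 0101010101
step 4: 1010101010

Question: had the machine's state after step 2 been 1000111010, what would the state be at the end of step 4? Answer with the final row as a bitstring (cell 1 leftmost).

1011111110

state after step 2 := 1000111010
step 3: 0101101101
step 4: 1011111110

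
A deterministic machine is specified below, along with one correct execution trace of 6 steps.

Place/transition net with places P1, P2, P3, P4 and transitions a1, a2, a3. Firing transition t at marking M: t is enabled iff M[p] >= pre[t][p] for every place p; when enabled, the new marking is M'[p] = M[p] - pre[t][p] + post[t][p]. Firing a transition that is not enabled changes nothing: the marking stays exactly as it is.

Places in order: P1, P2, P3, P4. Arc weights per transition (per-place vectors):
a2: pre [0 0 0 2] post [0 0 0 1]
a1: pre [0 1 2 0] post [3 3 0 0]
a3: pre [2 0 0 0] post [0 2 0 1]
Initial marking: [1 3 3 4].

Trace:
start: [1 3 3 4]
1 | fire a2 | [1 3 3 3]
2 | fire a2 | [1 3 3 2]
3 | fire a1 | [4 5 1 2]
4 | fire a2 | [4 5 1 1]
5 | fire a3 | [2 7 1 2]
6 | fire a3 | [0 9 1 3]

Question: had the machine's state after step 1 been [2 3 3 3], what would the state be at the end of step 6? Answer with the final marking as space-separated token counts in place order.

1 9 1 3

state after step 1 := [2 3 3 3]
2 | fire a2 | [2 3 3 2]
3 | fire a1 | [5 5 1 2]
4 | fire a2 | [5 5 1 1]
5 | fire a3 | [3 7 1 2]
6 | fire a3 | [1 9 1 3]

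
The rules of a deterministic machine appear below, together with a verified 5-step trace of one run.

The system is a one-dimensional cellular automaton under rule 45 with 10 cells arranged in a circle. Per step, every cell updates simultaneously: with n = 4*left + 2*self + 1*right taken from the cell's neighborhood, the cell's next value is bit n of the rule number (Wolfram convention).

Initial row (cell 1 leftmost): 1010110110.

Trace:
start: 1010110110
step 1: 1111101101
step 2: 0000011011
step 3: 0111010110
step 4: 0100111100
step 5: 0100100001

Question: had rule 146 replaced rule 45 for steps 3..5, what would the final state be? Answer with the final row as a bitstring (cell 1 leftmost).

(re-executing steps 3..5 under rule 146; state before step 3: 0000011011)
step 3: 1000100000
step 4: 0101010001
step 5: 0000001010

0000001010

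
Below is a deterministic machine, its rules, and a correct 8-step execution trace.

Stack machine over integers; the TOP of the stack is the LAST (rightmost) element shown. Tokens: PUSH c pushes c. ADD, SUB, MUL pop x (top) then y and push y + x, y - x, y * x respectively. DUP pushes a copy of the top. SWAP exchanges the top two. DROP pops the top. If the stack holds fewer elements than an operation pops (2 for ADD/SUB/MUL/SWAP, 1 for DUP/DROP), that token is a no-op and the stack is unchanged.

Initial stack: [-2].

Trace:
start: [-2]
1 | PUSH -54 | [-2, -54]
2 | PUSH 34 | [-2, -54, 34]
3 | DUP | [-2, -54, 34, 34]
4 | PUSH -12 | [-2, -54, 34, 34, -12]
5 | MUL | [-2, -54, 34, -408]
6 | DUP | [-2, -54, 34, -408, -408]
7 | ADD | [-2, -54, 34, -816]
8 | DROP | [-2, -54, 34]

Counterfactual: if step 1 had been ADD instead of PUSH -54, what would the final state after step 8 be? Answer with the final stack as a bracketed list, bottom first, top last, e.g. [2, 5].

[-2, 34]

(re-executing from step 1 with the substitution; state before step 1: [-2])
1 | ADD | [-2]
2 | PUSH 34 | [-2, 34]
3 | DUP | [-2, 34, 34]
4 | PUSH -12 | [-2, 34, 34, -12]
5 | MUL | [-2, 34, -408]
6 | DUP | [-2, 34, -408, -408]
7 | ADD | [-2, 34, -816]
8 | DROP | [-2, 34]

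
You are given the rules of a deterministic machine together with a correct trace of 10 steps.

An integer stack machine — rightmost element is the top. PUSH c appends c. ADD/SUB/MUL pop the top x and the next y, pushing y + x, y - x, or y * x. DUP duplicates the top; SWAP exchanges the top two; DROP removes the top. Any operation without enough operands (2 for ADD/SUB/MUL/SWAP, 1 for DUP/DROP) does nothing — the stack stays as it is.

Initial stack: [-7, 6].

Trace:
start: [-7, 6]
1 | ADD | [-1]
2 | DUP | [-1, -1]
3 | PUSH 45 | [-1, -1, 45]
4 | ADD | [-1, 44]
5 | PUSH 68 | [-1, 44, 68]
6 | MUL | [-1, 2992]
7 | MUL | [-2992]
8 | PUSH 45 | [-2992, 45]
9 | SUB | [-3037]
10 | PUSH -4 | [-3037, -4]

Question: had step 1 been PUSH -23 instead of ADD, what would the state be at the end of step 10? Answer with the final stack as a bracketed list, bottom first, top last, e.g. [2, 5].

[-7, 6, -34453, -4]

(re-executing from step 1 with the substitution; state before step 1: [-7, 6])
1 | PUSH -23 | [-7, 6, -23]
2 | DUP | [-7, 6, -23, -23]
3 | PUSH 45 | [-7, 6, -23, -23, 45]
4 | ADD | [-7, 6, -23, 22]
5 | PUSH 68 | [-7, 6, -23, 22, 68]
6 | MUL | [-7, 6, -23, 1496]
7 | MUL | [-7, 6, -34408]
8 | PUSH 45 | [-7, 6, -34408, 45]
9 | SUB | [-7, 6, -34453]
10 | PUSH -4 | [-7, 6, -34453, -4]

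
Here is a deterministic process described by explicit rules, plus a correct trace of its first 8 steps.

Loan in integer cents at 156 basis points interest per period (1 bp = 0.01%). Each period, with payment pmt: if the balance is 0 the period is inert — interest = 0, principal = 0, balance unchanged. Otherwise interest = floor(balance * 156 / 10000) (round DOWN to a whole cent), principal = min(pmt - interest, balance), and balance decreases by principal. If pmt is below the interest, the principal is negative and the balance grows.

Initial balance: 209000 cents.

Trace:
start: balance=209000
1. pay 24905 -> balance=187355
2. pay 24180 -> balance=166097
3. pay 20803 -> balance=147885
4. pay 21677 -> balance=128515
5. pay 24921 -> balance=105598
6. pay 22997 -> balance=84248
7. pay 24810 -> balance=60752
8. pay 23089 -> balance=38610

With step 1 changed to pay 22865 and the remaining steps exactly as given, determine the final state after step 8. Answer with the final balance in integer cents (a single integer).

(re-executing from step 1 with the substitution; state before step 1: balance=209000)
1. pay 22865 -> balance=189395
2. pay 24180 -> balance=168169
3. pay 20803 -> balance=149989
4. pay 21677 -> balance=130651
5. pay 24921 -> balance=107768
6. pay 22997 -> balance=86452
7. pay 24810 -> balance=62990
8. pay 23089 -> balance=40883

40883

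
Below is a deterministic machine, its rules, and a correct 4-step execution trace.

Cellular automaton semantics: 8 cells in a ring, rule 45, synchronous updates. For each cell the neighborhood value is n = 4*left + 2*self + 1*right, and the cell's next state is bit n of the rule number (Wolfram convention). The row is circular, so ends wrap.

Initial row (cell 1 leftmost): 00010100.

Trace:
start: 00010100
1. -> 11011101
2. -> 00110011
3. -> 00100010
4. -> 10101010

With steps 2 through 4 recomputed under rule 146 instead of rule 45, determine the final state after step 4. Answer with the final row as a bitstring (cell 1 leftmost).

(re-executing steps 2..4 under rule 146; state before step 2: 11011101)
2. -> 10001000
3. -> 01010101
4. -> 00000000

00000000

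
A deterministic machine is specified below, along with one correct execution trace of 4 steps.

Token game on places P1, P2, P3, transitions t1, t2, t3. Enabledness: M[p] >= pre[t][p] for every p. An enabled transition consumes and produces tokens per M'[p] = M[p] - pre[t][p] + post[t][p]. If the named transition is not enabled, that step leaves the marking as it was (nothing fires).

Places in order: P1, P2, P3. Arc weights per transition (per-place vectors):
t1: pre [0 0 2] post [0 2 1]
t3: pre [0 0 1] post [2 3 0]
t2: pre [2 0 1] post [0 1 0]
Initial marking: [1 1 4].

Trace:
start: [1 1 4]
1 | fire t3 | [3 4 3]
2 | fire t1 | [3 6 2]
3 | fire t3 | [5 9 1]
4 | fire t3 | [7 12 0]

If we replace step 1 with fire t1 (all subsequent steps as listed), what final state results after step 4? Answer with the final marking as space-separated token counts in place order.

5 11 0

(re-executing from step 1 with the substitution; state before step 1: [1 1 4])
1 | fire t1 | [1 3 3]
2 | fire t1 | [1 5 2]
3 | fire t3 | [3 8 1]
4 | fire t3 | [5 11 0]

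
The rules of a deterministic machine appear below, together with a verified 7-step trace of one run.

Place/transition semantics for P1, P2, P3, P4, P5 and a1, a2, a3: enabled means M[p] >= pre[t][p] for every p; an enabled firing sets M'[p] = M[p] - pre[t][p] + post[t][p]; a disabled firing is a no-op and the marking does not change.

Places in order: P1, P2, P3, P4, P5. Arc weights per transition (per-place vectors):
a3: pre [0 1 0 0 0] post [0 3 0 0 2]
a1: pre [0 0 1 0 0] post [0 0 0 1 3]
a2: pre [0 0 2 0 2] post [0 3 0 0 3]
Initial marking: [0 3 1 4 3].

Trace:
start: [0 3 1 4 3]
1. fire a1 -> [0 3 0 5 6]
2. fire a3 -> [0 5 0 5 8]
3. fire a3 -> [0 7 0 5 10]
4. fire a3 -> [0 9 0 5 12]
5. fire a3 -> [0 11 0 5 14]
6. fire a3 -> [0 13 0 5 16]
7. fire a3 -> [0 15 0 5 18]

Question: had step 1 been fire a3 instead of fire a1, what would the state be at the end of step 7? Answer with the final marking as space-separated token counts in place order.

0 17 1 4 17

(re-executing from step 1 with the substitution; state before step 1: [0 3 1 4 3])
1. fire a3 -> [0 5 1 4 5]
2. fire a3 -> [0 7 1 4 7]
3. fire a3 -> [0 9 1 4 9]
4. fire a3 -> [0 11 1 4 11]
5. fire a3 -> [0 13 1 4 13]
6. fire a3 -> [0 15 1 4 15]
7. fire a3 -> [0 17 1 4 17]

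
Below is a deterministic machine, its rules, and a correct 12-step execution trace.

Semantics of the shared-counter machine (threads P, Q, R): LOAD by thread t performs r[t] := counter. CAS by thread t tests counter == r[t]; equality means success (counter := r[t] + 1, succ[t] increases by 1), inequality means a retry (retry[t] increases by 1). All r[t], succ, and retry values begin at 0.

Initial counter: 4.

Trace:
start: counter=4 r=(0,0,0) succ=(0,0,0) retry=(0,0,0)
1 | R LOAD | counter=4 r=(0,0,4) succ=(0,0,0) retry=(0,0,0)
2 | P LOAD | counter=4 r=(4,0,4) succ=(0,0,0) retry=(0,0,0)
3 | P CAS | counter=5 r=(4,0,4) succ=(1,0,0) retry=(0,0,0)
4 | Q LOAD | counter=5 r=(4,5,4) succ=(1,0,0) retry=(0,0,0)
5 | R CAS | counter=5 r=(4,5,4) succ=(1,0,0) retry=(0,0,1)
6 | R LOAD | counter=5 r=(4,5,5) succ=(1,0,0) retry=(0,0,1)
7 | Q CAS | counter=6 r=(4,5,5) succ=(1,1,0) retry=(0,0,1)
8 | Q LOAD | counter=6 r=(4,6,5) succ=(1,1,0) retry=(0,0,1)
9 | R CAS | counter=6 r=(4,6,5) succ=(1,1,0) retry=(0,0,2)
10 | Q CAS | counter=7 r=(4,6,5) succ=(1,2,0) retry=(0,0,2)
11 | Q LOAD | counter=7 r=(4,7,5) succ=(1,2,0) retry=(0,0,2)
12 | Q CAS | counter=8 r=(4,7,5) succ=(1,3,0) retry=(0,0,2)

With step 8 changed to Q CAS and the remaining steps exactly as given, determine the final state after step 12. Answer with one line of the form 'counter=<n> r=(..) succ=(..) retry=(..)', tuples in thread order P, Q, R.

counter=7 r=(4,6,5) succ=(1,2,0) retry=(0,2,2)

(re-executing from step 8 with the substitution; state before step 8: counter=6 r=(4,5,5) succ=(1,1,0) retry=(0,0,1))
8 | Q CAS | counter=6 r=(4,5,5) succ=(1,1,0) retry=(0,1,1)
9 | R CAS | counter=6 r=(4,5,5) succ=(1,1,0) retry=(0,1,2)
10 | Q CAS | counter=6 r=(4,5,5) succ=(1,1,0) retry=(0,2,2)
11 | Q LOAD | counter=6 r=(4,6,5) succ=(1,1,0) retry=(0,2,2)
12 | Q CAS | counter=7 r=(4,6,5) succ=(1,2,0) retry=(0,2,2)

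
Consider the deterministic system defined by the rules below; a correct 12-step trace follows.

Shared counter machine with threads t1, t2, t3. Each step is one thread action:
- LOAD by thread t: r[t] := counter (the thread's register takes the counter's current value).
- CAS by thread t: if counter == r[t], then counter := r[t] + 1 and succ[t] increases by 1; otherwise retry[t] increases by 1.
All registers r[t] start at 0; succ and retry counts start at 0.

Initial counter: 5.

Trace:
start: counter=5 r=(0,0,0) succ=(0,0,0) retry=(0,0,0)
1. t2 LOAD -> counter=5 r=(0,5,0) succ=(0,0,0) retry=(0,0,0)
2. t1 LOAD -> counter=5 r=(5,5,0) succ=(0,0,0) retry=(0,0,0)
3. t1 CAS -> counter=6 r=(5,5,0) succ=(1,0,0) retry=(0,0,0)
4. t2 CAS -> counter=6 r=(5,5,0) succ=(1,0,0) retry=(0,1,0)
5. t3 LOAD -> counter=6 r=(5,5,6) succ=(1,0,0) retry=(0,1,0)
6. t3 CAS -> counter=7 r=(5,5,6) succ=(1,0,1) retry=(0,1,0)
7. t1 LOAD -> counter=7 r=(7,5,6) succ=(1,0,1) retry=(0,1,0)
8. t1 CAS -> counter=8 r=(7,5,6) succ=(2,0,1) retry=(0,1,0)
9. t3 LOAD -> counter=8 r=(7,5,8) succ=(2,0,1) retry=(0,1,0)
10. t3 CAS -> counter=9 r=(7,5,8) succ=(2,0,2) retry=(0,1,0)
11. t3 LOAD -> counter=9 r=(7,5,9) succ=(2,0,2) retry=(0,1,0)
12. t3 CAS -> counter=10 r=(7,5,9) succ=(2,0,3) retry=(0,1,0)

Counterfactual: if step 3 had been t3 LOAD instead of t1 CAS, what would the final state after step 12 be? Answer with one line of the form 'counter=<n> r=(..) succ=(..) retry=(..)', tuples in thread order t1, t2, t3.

counter=10 r=(7,5,9) succ=(1,1,3) retry=(0,0,0)

(re-executing from step 3 with the substitution; state before step 3: counter=5 r=(5,5,0) succ=(0,0,0) retry=(0,0,0))
3. t3 LOAD -> counter=5 r=(5,5,5) succ=(0,0,0) retry=(0,0,0)
4. t2 CAS -> counter=6 r=(5,5,5) succ=(0,1,0) retry=(0,0,0)
5. t3 LOAD -> counter=6 r=(5,5,6) succ=(0,1,0) retry=(0,0,0)
6. t3 CAS -> counter=7 r=(5,5,6) succ=(0,1,1) retry=(0,0,0)
7. t1 LOAD -> counter=7 r=(7,5,6) succ=(0,1,1) retry=(0,0,0)
8. t1 CAS -> counter=8 r=(7,5,6) succ=(1,1,1) retry=(0,0,0)
9. t3 LOAD -> counter=8 r=(7,5,8) succ=(1,1,1) retry=(0,0,0)
10. t3 CAS -> counter=9 r=(7,5,8) succ=(1,1,2) retry=(0,0,0)
11. t3 LOAD -> counter=9 r=(7,5,9) succ=(1,1,2) retry=(0,0,0)
12. t3 CAS -> counter=10 r=(7,5,9) succ=(1,1,3) retry=(0,0,0)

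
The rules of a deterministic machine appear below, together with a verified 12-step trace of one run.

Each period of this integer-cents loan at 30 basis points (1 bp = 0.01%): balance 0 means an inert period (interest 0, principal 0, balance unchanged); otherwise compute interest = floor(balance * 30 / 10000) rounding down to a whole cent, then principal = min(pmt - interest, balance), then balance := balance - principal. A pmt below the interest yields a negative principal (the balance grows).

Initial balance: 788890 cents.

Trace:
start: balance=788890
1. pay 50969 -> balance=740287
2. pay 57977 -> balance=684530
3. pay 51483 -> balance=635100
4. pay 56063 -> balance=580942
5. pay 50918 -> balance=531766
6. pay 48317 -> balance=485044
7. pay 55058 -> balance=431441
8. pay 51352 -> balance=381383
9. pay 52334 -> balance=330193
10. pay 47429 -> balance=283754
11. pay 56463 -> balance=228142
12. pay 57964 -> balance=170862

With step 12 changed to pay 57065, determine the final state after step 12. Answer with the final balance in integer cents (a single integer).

171761

(re-executing from step 12 with the substitution; state before step 12: balance=228142)
12. pay 57065 -> balance=171761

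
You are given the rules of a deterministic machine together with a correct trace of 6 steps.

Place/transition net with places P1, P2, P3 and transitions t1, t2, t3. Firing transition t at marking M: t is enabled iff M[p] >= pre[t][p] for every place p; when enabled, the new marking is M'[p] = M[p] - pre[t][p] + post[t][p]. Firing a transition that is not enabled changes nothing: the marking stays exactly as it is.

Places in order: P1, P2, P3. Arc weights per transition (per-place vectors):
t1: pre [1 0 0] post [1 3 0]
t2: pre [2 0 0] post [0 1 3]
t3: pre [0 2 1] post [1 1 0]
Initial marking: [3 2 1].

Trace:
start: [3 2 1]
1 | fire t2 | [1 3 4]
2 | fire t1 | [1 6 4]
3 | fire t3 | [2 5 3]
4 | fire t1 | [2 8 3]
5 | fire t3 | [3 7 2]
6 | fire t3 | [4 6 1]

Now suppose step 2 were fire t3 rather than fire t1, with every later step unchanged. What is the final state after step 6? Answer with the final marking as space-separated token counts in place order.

(re-executing from step 2 with the substitution; state before step 2: [1 3 4])
2 | fire t3 | [2 2 3]
3 | fire t3 | [3 1 2]
4 | fire t1 | [3 4 2]
5 | fire t3 | [4 3 1]
6 | fire t3 | [5 2 0]

5 2 0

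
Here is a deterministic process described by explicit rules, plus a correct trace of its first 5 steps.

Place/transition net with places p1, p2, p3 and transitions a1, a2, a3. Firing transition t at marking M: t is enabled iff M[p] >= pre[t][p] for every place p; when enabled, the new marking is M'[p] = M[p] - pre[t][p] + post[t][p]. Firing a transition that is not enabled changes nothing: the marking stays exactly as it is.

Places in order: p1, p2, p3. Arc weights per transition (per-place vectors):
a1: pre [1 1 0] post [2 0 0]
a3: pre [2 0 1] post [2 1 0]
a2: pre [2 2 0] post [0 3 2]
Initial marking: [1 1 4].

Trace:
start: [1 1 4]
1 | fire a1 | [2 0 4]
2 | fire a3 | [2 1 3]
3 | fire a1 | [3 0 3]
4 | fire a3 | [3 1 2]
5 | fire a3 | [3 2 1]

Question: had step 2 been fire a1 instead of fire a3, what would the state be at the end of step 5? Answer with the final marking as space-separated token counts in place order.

2 2 2

(re-executing from step 2 with the substitution; state before step 2: [2 0 4])
2 | fire a1 | [2 0 4]
3 | fire a1 | [2 0 4]
4 | fire a3 | [2 1 3]
5 | fire a3 | [2 2 2]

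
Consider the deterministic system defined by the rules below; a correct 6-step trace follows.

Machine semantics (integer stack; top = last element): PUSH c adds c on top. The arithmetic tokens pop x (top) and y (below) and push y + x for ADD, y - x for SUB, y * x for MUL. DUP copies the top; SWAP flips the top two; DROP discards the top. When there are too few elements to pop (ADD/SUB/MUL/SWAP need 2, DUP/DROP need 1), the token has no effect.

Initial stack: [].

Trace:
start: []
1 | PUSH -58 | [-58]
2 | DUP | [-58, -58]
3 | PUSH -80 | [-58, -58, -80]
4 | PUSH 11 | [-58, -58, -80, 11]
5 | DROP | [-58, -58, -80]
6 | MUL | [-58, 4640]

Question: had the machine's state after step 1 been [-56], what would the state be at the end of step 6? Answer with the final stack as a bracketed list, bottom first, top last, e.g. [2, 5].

state after step 1 := [-56]
2 | DUP | [-56, -56]
3 | PUSH -80 | [-56, -56, -80]
4 | PUSH 11 | [-56, -56, -80, 11]
5 | DROP | [-56, -56, -80]
6 | MUL | [-56, 4480]

[-56, 4480]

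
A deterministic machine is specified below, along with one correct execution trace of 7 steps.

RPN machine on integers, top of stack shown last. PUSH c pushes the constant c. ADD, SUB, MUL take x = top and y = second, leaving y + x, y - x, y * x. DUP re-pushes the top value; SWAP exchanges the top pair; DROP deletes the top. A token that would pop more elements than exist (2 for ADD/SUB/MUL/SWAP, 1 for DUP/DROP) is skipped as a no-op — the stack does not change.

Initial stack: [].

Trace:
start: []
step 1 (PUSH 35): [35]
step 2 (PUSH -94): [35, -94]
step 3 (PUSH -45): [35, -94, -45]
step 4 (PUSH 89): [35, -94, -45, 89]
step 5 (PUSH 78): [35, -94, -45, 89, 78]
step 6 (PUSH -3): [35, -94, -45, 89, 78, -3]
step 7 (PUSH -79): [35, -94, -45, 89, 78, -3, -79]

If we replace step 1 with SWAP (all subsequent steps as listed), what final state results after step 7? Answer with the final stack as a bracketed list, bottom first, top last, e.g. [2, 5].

(re-executing from step 1 with the substitution; state before step 1: [])
step 1 (SWAP): []
step 2 (PUSH -94): [-94]
step 3 (PUSH -45): [-94, -45]
step 4 (PUSH 89): [-94, -45, 89]
step 5 (PUSH 78): [-94, -45, 89, 78]
step 6 (PUSH -3): [-94, -45, 89, 78, -3]
step 7 (PUSH -79): [-94, -45, 89, 78, -3, -79]

[-94, -45, 89, 78, -3, -79]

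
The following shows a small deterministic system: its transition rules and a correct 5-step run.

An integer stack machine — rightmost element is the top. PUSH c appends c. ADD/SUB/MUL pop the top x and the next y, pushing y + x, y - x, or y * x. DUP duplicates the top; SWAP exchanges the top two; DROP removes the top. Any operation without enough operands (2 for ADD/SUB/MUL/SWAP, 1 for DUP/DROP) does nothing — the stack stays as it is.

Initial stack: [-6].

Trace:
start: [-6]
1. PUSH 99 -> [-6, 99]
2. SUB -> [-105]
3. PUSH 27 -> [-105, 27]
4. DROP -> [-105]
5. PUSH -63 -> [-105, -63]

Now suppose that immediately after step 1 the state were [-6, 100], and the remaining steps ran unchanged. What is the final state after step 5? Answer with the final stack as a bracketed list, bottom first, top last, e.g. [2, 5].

state after step 1 := [-6, 100]
2. SUB -> [-106]
3. PUSH 27 -> [-106, 27]
4. DROP -> [-106]
5. PUSH -63 -> [-106, -63]

[-106, -63]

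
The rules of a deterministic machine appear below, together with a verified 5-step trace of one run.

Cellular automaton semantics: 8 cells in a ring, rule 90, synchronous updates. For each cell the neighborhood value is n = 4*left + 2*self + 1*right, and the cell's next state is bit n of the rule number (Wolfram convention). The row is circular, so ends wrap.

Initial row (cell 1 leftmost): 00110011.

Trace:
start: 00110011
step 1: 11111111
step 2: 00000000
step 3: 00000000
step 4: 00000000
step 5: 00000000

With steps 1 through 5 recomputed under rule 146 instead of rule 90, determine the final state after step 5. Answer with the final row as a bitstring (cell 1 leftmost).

11001100

(re-executing steps 1..5 under rule 146; state before step 1: 00110011)
step 1: 11001100
step 2: 00110011
step 3: 11001100
step 4: 00110011
step 5: 11001100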